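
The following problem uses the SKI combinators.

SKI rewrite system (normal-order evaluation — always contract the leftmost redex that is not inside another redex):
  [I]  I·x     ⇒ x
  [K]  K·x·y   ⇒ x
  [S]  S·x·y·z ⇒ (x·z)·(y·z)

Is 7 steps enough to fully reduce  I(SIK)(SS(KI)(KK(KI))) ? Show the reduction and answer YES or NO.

  start: I(SIK)(SS(KI)(KK(KI)))
  →1  SIK(SS(KI)(KK(KI)))
  →2  I(SS(KI)(KK(KI)))(K(SS(KI)(KK(KI))))
  →3  SS(KI)(KK(KI))(K(SS(KI)(KK(KI))))
  →4  S(KK(KI))(KI(KK(KI)))(K(SS(KI)(KK(KI))))
  →5  KK(KI)(K(SS(KI)(KK(KI))))(KI(KK(KI))(K(SS(KI)(KK(KI)))))
  →6  K(K(SS(KI)(KK(KI))))(KI(KK(KI))(K(SS(KI)(KK(KI)))))
  →7  K(SS(KI)(KK(KI)))

Answer: NO — after 7 steps the term is K(SS(KI)(KK(KI))), not yet normal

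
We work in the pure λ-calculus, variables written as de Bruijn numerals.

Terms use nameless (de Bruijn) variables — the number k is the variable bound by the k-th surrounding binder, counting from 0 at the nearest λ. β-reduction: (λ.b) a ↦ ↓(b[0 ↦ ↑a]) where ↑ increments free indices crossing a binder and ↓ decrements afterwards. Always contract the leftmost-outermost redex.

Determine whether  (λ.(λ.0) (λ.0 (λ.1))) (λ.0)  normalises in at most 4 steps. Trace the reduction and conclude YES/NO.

  start: (λ.(λ.0) (λ.0 (λ.1))) (λ.0)
  →1  (λ.0) (λ.0 (λ.1))
  →2  λ.0 (λ.1)

Answer: YES — reaches normal form λ.0 (λ.1) in 2 ≤ 4 steps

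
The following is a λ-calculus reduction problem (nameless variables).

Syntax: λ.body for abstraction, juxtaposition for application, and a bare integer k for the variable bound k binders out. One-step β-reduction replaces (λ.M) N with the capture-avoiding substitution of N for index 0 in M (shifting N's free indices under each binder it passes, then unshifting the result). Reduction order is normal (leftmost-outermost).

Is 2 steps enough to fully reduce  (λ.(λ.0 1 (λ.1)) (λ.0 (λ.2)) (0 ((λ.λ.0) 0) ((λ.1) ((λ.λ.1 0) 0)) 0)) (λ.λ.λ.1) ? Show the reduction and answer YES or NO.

  start: (λ.(λ.0 1 (λ.1)) (λ.0 (λ.2)) (0 ((λ.λ.0) 0) ((λ.1) ((λ.λ.1 0) 0)) 0)) (λ.λ.λ.1)
  [1] (λ.0 (λ.λ.λ.1) (λ.1)) (λ.0 (λ.λ.λ.λ.1)) ((λ.λ.λ.1) ((λ.λ.0) (λ.λ.λ.1)) ((λ.λ.λ.λ.1) ((λ.λ.1 0) (λ.λ.λ.1))) (λ.λ.λ.1))
  [2] (λ.0 (λ.λ.λ.λ.1)) (λ.λ.λ.1) (λ.λ.0 (λ.λ.λ.λ.1)) ((λ.λ.λ.1) ((λ.λ.0) (λ.λ.λ.1)) ((λ.λ.λ.λ.1) ((λ.λ.1 0) (λ.λ.λ.1))) (λ.λ.λ.1))

Answer: NO — after 2 steps the term is (λ.0 (λ.λ.λ.λ.1)) (λ.λ.λ.1) (λ.λ.0 (λ.λ.λ.λ.1)) ((λ.λ.λ.1) ((λ.λ.0) (λ.λ.λ.1)) ((λ.λ.λ.λ.1) ((λ.λ.1 0) (λ.λ.λ.1))) (λ.λ.λ.1)), not yet normal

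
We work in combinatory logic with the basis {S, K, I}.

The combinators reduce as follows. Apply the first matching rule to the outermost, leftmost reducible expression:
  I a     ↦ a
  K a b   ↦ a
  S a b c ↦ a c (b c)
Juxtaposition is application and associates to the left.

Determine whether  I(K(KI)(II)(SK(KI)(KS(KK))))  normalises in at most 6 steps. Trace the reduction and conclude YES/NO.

Answer: YES — reaches normal form I in 3 ≤ 6 steps

Reduction:
  start: I(K(KI)(II)(SK(KI)(KS(KK))))
  →1  K(KI)(II)(SK(KI)(KS(KK)))
  →2  KI(SK(KI)(KS(KK)))
  →3  I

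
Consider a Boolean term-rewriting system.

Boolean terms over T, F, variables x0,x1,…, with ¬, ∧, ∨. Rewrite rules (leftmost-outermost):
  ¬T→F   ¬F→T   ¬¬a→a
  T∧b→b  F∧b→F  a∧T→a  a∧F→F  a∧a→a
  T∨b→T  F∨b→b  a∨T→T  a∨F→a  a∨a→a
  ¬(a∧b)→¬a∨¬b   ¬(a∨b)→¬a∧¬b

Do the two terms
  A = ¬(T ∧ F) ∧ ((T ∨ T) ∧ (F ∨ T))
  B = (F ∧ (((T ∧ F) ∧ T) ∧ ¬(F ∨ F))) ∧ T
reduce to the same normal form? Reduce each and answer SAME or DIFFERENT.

Term A:
  start: ¬(T ∧ F) ∧ ((T ∨ T) ∧ (F ∨ T))
  →1  (¬T ∨ ¬F) ∧ ((T ∨ T) ∧ (F ∨ T))
  →2  (F ∨ ¬F) ∧ ((T ∨ T) ∧ (F ∨ T))
  →3  ¬F ∧ ((T ∨ T) ∧ (F ∨ T))
  →4  T ∧ ((T ∨ T) ∧ (F ∨ T))
  →5  (T ∨ T) ∧ (F ∨ T)
  →6  T ∧ (F ∨ T)
  →7  F ∨ T
  →8  T

Term B:
  start: (F ∧ (((T ∧ F) ∧ T) ∧ ¬(F ∨ F))) ∧ T
  →1  F ∧ (((T ∧ F) ∧ T) ∧ ¬(F ∨ F))
  →2  F

Answer: DIFFERENT — A ⇓ T, B ⇓ F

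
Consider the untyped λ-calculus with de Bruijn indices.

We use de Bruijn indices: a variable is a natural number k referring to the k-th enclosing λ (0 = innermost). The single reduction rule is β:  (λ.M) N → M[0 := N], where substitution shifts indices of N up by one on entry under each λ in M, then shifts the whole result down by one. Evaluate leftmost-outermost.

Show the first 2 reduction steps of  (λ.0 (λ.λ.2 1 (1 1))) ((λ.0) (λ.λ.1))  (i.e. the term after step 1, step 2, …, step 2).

  start: (λ.0 (λ.λ.2 1 (1 1))) ((λ.0) (λ.λ.1))
  step 1: (λ.0) (λ.λ.1) (λ.λ.(λ.0) (λ.λ.1) 1 (1 1))
  step 2: (λ.λ.1) (λ.λ.(λ.0) (λ.λ.1) 1 (1 1))

Answer: after 2 steps: (λ.λ.1) (λ.λ.(λ.0) (λ.λ.1) 1 (1 1))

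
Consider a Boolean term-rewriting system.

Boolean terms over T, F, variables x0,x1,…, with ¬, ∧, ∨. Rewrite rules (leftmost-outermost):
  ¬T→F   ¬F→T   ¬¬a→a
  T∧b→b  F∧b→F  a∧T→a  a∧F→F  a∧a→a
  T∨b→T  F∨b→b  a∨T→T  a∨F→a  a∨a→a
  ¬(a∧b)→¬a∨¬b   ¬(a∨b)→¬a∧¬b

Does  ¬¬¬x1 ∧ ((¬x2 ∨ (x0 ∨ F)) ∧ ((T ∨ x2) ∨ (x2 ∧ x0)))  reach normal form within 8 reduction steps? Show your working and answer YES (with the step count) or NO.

  start: ¬¬¬x1 ∧ ((¬x2 ∨ (x0 ∨ F)) ∧ ((T ∨ x2) ∨ (x2 ∧ x0)))
  [1] ¬x1 ∧ ((¬x2 ∨ (x0 ∨ F)) ∧ ((T ∨ x2) ∨ (x2 ∧ x0)))
  [2] ¬x1 ∧ ((¬x2 ∨ x0) ∧ ((T ∨ x2) ∨ (x2 ∧ x0)))
  [3] ¬x1 ∧ ((¬x2 ∨ x0) ∧ (T ∨ (x2 ∧ x0)))
  [4] ¬x1 ∧ ((¬x2 ∨ x0) ∧ T)
  [5] ¬x1 ∧ (¬x2 ∨ x0)

Answer: YES — reaches normal form ¬x1 ∧ (¬x2 ∨ x0) in 5 ≤ 8 steps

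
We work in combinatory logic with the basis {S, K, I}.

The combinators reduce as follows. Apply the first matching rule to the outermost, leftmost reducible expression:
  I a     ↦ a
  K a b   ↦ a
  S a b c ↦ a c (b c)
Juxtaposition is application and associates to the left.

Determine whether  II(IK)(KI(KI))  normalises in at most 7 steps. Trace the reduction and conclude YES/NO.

Answer: YES — reaches normal form KI in 4 ≤ 7 steps

Working:
  start: II(IK)(KI(KI))
  →1  I(IK)(KI(KI))
  →2  IK(KI(KI))
  →3  K(KI(KI))
  →4  KI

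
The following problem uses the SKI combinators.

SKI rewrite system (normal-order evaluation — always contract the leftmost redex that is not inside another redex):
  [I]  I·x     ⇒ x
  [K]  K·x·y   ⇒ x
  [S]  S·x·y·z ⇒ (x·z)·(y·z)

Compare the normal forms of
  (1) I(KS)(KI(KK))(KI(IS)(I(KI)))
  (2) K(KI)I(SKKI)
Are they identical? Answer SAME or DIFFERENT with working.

Term A:
  start: I(KS)(KI(KK))(KI(IS)(I(KI)))
  step 1: KS(KI(KK))(KI(IS)(I(KI)))
  step 2: S(KI(IS)(I(KI)))
  step 3: S(I(I(KI)))
  step 4: S(I(KI))
  step 5: S(KI)

Term B:
  start: K(KI)I(SKKI)
  step 1: KI(SKKI)
  step 2: I

Answer: DIFFERENT — A ⇓ S(KI), B ⇓ I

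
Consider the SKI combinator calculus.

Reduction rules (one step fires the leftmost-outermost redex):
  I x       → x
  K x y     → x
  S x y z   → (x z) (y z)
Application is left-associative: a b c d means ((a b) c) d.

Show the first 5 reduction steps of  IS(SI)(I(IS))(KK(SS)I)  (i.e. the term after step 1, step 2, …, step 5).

  start: IS(SI)(I(IS))(KK(SS)I)
  →1  S(SI)(I(IS))(KK(SS)I)
  →2  SI(KK(SS)I)(I(IS)(KK(SS)I))
  →3  I(I(IS)(KK(SS)I))(KK(SS)I(I(IS)(KK(SS)I)))
  →4  I(IS)(KK(SS)I)(KK(SS)I(I(IS)(KK(SS)I)))
  →5  IS(KK(SS)I)(KK(SS)I(I(IS)(KK(SS)I)))

Answer: after 5 steps: IS(KK(SS)I)(KK(SS)I(I(IS)(KK(SS)I)))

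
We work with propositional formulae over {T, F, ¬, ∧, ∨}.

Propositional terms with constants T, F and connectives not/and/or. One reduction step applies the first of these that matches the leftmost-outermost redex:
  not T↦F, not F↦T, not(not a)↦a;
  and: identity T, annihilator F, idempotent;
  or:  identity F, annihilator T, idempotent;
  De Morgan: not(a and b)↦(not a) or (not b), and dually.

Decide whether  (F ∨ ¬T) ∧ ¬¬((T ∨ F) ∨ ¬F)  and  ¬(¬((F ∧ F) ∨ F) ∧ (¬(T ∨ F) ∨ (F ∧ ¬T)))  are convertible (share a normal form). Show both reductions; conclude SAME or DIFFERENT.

Term A:
  start: (F ∨ ¬T) ∧ ¬¬((T ∨ F) ∨ ¬F)
  step 1: ¬T ∧ ¬¬((T ∨ F) ∨ ¬F)
  step 2: F ∧ ¬¬((T ∨ F) ∨ ¬F)
  step 3: F

Term B:
  start: ¬(¬((F ∧ F) ∨ F) ∧ (¬(T ∨ F) ∨ (F ∧ ¬T)))
  step 1: ¬¬((F ∧ F) ∨ F) ∨ ¬(¬(T ∨ F) ∨ (F ∧ ¬T))
  step 2: ((F ∧ F) ∨ F) ∨ ¬(¬(T ∨ F) ∨ (F ∧ ¬T))
  step 3: (F ∧ F) ∨ ¬(¬(T ∨ F) ∨ (F ∧ ¬T))
  step 4: F ∨ ¬(¬(T ∨ F) ∨ (F ∧ ¬T))
  step 5: ¬(¬(T ∨ F) ∨ (F ∧ ¬T))
  step 6: ¬¬(T ∨ F) ∧ ¬(F ∧ ¬T)
  step 7: (T ∨ F) ∧ ¬(F ∧ ¬T)
  step 8: T ∧ ¬(F ∧ ¬T)
  step 9: ¬(F ∧ ¬T)
  step 10: ¬F ∨ ¬¬T
  step 11: T ∨ ¬¬T
  step 12: T

Answer: DIFFERENT — A ⇓ F, B ⇓ T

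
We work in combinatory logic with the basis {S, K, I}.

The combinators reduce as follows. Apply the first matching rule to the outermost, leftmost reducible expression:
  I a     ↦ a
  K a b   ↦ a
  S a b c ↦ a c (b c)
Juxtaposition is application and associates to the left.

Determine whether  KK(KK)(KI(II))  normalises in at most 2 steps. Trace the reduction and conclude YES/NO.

Answer: YES — reaches normal form KI in 2 ≤ 2 steps

Derivation:
  start: KK(KK)(KI(II))
  step 1: K(KI(II))
  step 2: KI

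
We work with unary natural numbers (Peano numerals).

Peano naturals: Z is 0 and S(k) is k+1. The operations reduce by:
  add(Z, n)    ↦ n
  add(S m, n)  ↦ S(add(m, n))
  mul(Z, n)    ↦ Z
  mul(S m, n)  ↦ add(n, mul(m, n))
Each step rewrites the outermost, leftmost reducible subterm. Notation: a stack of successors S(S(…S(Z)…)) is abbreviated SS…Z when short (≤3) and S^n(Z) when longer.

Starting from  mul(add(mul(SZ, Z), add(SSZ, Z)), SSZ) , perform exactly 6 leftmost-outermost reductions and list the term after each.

  start: mul(add(mul(SZ, Z), add(SSZ, Z)), SSZ)
  →1  mul(add(add(Z, mul(Z, Z)), add(SSZ, Z)), SSZ)
  →2  mul(add(mul(Z, Z), add(SSZ, Z)), SSZ)
  →3  mul(add(Z, add(SSZ, Z)), SSZ)
  →4  mul(add(SSZ, Z), SSZ)
  →5  mul(S(add(SZ, Z)), SSZ)
  →6  add(SSZ, mul(add(SZ, Z), SSZ))

Answer: after 6 steps: add(SSZ, mul(add(SZ, Z), SSZ))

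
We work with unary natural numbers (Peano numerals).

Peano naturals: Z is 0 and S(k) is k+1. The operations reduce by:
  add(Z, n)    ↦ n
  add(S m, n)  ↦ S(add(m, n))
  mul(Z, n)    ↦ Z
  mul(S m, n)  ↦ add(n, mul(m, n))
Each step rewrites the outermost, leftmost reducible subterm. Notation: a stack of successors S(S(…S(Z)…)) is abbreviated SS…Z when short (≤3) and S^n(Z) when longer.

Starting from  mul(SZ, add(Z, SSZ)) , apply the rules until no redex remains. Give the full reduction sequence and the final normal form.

Answer: normal form = SSZ  (in 6 steps)

Derivation:
  start: mul(SZ, add(Z, SSZ))
  →1  add(add(Z, SSZ), mul(Z, add(Z, SSZ)))
  →2  add(SSZ, mul(Z, add(Z, SSZ)))
  →3  S(add(SZ, mul(Z, add(Z, SSZ))))
  →4  S(S(add(Z, mul(Z, add(Z, SSZ)))))
  →5  S(S(mul(Z, add(Z, SSZ))))
  →6  SSZ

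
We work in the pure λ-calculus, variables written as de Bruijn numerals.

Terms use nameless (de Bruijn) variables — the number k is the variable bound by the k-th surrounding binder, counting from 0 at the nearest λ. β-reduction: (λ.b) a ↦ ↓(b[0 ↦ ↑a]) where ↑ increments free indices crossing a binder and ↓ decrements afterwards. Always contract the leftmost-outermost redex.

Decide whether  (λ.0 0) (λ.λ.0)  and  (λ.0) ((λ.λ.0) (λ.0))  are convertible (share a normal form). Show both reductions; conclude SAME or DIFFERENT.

Term A:
  start: (λ.0 0) (λ.λ.0)
  [1] (λ.λ.0) (λ.λ.0)
  [2] λ.0

Term B:
  start: (λ.0) ((λ.λ.0) (λ.0))
  [1] (λ.λ.0) (λ.0)
  [2] λ.0

Answer: SAME — A ⇓ λ.0, B ⇓ λ.0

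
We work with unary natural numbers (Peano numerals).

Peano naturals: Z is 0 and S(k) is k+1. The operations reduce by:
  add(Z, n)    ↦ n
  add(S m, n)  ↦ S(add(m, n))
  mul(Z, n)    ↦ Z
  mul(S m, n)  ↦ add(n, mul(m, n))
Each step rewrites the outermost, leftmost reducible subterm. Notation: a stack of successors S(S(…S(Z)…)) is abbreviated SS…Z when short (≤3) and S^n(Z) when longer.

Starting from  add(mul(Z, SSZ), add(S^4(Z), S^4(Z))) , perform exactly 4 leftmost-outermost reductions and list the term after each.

Answer: after 4 steps: S(S(add(SSZ, S^4(Z))))

Reduction:
  start: add(mul(Z, SSZ), add(S^4(Z), S^4(Z)))
  [1] add(Z, add(S^4(Z), S^4(Z)))
  [2] add(S^4(Z), S^4(Z))
  [3] S(add(SSSZ, S^4(Z)))
  [4] S(S(add(SSZ, S^4(Z))))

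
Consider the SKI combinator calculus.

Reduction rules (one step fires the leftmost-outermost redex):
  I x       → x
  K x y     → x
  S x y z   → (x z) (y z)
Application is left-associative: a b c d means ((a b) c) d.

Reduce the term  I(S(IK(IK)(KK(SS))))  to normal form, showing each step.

Answer: normal form = SK  (in 4 steps)

Working:
  start: I(S(IK(IK)(KK(SS))))
  step 1: S(IK(IK)(KK(SS)))
  step 2: S(K(IK)(KK(SS)))
  step 3: S(IK)
  step 4: SK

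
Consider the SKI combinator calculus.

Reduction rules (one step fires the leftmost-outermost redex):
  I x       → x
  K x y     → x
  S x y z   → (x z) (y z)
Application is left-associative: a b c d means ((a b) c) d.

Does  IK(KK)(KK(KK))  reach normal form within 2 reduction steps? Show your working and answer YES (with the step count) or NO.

Answer: YES — reaches normal form KK in 2 ≤ 2 steps

Derivation:
  start: IK(KK)(KK(KK))
  step 1: K(KK)(KK(KK))
  step 2: KK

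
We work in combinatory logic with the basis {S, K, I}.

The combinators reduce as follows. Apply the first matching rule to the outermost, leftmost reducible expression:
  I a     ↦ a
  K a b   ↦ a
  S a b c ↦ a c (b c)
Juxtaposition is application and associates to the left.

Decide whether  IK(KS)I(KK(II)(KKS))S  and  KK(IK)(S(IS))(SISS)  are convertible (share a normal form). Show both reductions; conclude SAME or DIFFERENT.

Term A:
  start: IK(KS)I(KK(II)(KKS))S
  →1  K(KS)I(KK(II)(KKS))S
  →2  KS(KK(II)(KKS))S
  →3  SS

Term B:
  start: KK(IK)(S(IS))(SISS)
  →1  K(S(IS))(SISS)
  →2  S(IS)
  →3  SS

Answer: SAME — A ⇓ SS, B ⇓ SS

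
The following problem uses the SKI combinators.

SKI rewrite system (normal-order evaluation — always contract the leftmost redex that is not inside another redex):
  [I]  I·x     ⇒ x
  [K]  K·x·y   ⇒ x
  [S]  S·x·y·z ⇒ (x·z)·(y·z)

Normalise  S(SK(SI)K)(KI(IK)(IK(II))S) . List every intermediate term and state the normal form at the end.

  start: S(SK(SI)K)(KI(IK)(IK(II))S)
  [1] S(KK(SIK))(KI(IK)(IK(II))S)
  [2] SK(KI(IK)(IK(II))S)
  [3] SK(I(IK(II))S)
  [4] SK(IK(II)S)
  [5] SK(K(II)S)
  [6] SK(II)
  [7] SKI

Answer: normal form = SKI  (in 7 steps)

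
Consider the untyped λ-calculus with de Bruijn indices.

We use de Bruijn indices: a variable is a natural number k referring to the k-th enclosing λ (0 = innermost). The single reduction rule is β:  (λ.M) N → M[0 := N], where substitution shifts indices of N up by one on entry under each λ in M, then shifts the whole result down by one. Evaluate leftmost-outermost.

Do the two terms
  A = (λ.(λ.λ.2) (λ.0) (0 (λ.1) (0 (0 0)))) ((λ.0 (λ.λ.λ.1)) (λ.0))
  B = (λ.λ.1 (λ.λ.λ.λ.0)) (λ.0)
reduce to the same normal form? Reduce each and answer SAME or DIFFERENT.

Term A:
  start: (λ.(λ.λ.2) (λ.0) (0 (λ.1) (0 (0 0)))) ((λ.0 (λ.λ.λ.1)) (λ.0))
  step 1: (λ.λ.(λ.0 (λ.λ.λ.1)) (λ.0)) (λ.0) ((λ.0 (λ.λ.λ.1)) (λ.0) (λ.(λ.0 (λ.λ.λ.1)) (λ.0)) ((λ.0 (λ.λ.λ.1)) (λ.0) ((λ.0 (λ.λ.λ.1)) (λ.0) ((λ.0 (λ.λ.λ.1)) (λ.0)))))
  step 2: (λ.(λ.0 (λ.λ.λ.1)) (λ.0)) ((λ.0 (λ.λ.λ.1)) (λ.0) (λ.(λ.0 (λ.λ.λ.1)) (λ.0)) ((λ.0 (λ.λ.λ.1)) (λ.0) ((λ.0 (λ.λ.λ.1)) (λ.0) ((λ.0 (λ.λ.λ.1)) (λ.0)))))
  step 3: (λ.0 (λ.λ.λ.1)) (λ.0)
  step 4: (λ.0) (λ.λ.λ.1)
  step 5: λ.λ.λ.1

Term B:
  start: (λ.λ.1 (λ.λ.λ.λ.0)) (λ.0)
  step 1: λ.(λ.0) (λ.λ.λ.λ.0)
  step 2: λ.λ.λ.λ.λ.0

Answer: DIFFERENT — A ⇓ λ.λ.λ.1, B ⇓ λ.λ.λ.λ.λ.0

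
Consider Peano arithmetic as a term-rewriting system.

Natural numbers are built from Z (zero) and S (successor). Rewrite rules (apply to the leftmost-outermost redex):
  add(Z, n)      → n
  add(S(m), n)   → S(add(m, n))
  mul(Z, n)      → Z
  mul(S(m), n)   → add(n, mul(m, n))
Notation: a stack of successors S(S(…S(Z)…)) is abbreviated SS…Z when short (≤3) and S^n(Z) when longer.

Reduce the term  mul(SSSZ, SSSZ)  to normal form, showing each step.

Answer: normal form = S^9(Z)  (in 16 steps)

Working:
  start: mul(SSSZ, SSSZ)
  step 1: add(SSSZ, mul(SSZ, SSSZ))
  step 2: S(add(SSZ, mul(SSZ, SSSZ)))
  step 3: S(S(add(SZ, mul(SSZ, SSSZ))))
  step 4: S(S(S(add(Z, mul(SSZ, SSSZ)))))
  step 5: S(S(S(mul(SSZ, SSSZ))))
  step 6: S(S(S(add(SSSZ, mul(SZ, SSSZ)))))
  step 7: S(S(S(S(add(SSZ, mul(SZ, SSSZ))))))
  step 8: S(S(S(S(S(add(SZ, mul(SZ, SSSZ)))))))
  step 9: S(S(S(S(S(S(add(Z, mul(SZ, SSSZ))))))))
  step 10: S(S(S(S(S(S(mul(SZ, SSSZ)))))))
  step 11: S(S(S(S(S(S(add(SSSZ, mul(Z, SSSZ))))))))
  step 12: S(S(S(S(S(S(S(add(SSZ, mul(Z, SSSZ)))))))))
  step 13: S(S(S(S(S(S(S(S(add(SZ, mul(Z, SSSZ))))))))))
  step 14: S(S(S(S(S(S(S(S(S(add(Z, mul(Z, SSSZ)))))))))))
  step 15: S(S(S(S(S(S(S(S(S(mul(Z, SSSZ))))))))))
  step 16: S^9(Z)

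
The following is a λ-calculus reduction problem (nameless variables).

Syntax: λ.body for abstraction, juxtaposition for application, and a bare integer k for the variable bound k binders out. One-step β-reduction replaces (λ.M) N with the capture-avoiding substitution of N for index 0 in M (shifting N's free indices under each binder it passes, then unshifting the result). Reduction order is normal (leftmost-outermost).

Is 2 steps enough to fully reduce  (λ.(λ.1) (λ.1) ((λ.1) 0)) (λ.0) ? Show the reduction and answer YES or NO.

  start: (λ.(λ.1) (λ.1) ((λ.1) 0)) (λ.0)
  [1] (λ.λ.0) (λ.λ.0) ((λ.λ.0) (λ.0))
  [2] (λ.0) ((λ.λ.0) (λ.0))

Answer: NO — after 2 steps the term is (λ.0) ((λ.λ.0) (λ.0)), not yet normal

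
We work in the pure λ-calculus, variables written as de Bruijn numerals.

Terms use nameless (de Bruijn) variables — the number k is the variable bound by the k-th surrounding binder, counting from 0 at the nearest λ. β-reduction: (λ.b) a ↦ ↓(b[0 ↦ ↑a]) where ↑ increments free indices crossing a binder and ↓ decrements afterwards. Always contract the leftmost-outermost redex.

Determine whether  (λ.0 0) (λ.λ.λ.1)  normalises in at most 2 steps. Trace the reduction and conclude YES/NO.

  start: (λ.0 0) (λ.λ.λ.1)
  [1] (λ.λ.λ.1) (λ.λ.λ.1)
  [2] λ.λ.1

Answer: YES — reaches normal form λ.λ.1 in 2 ≤ 2 steps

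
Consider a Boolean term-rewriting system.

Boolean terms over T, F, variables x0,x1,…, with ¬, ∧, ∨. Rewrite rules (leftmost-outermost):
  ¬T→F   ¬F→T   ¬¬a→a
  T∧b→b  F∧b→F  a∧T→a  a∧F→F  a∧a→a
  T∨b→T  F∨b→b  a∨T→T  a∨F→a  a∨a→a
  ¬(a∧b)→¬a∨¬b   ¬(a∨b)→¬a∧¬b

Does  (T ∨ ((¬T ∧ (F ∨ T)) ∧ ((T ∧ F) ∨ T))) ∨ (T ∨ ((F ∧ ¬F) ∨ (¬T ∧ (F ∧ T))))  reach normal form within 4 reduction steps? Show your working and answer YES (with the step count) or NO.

Answer: YES — reaches normal form T in 2 ≤ 4 steps

Reduction:
  start: (T ∨ ((¬T ∧ (F ∨ T)) ∧ ((T ∧ F) ∨ T))) ∨ (T ∨ ((F ∧ ¬F) ∨ (¬T ∧ (F ∧ T))))
  step 1: T ∨ (T ∨ ((F ∧ ¬F) ∨ (¬T ∧ (F ∧ T))))
  step 2: T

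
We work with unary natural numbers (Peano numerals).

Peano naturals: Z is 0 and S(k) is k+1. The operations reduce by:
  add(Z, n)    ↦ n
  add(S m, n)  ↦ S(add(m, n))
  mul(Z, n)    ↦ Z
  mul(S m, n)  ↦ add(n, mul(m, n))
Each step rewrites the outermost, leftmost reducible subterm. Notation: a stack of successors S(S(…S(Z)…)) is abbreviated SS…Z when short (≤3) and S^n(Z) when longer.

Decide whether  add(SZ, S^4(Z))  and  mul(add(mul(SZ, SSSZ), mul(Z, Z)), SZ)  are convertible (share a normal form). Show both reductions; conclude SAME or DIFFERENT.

Term A:
  start: add(SZ, S^4(Z))
  step 1: S(add(Z, S^4(Z)))
  step 2: S^5(Z)

Term B:
  start: mul(add(mul(SZ, SSSZ), mul(Z, Z)), SZ)
  step 1: mul(add(add(SSSZ, mul(Z, SSSZ)), mul(Z, Z)), SZ)
  step 2: mul(add(S(add(SSZ, mul(Z, SSSZ))), mul(Z, Z)), SZ)
  step 3: mul(S(add(add(SSZ, mul(Z, SSSZ)), mul(Z, Z))), SZ)
  step 4: add(SZ, mul(add(add(SSZ, mul(Z, SSSZ)), mul(Z, Z)), SZ))
  step 5: S(add(Z, mul(add(add(SSZ, mul(Z, SSSZ)), mul(Z, Z)), SZ)))
  step 6: S(mul(add(add(SSZ, mul(Z, SSSZ)), mul(Z, Z)), SZ))
  step 7: S(mul(add(S(add(SZ, mul(Z, SSSZ))), mul(Z, Z)), SZ))
  step 8: S(mul(S(add(add(SZ, mul(Z, SSSZ)), mul(Z, Z))), SZ))
  step 9: S(add(SZ, mul(add(add(SZ, mul(Z, SSSZ)), mul(Z, Z)), SZ)))
  step 10: S(S(add(Z, mul(add(add(SZ, mul(Z, SSSZ)), mul(Z, Z)), SZ))))
  step 11: S(S(mul(add(add(SZ, mul(Z, SSSZ)), mul(Z, Z)), SZ)))
  step 12: S(S(mul(add(S(add(Z, mul(Z, SSSZ))), mul(Z, Z)), SZ)))
  step 13: S(S(mul(S(add(add(Z, mul(Z, SSSZ)), mul(Z, Z))), SZ)))
  step 14: S(S(add(SZ, mul(add(add(Z, mul(Z, SSSZ)), mul(Z, Z)), SZ))))
  step 15: S(S(S(add(Z, mul(add(add(Z, mul(Z, SSSZ)), mul(Z, Z)), SZ)))))
  step 16: S(S(S(mul(add(add(Z, mul(Z, SSSZ)), mul(Z, Z)), SZ))))
  step 17: S(S(S(mul(add(mul(Z, SSSZ), mul(Z, Z)), SZ))))
  step 18: S(S(S(mul(add(Z, mul(Z, Z)), SZ))))
  step 19: S(S(S(mul(mul(Z, Z), SZ))))
  step 20: S(S(S(mul(Z, SZ))))
  step 21: SSSZ

Answer: DIFFERENT — A ⇓ S^5(Z), B ⇓ SSSZ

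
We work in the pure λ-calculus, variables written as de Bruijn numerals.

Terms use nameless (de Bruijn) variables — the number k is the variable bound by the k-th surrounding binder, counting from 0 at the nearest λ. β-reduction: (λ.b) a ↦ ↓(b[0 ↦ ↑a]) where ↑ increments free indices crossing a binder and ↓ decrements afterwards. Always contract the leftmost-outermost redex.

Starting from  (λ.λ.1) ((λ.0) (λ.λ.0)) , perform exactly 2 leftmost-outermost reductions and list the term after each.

  start: (λ.λ.1) ((λ.0) (λ.λ.0))
  step 1: λ.(λ.0) (λ.λ.0)
  step 2: λ.λ.λ.0

Answer: after 2 steps: λ.λ.λ.0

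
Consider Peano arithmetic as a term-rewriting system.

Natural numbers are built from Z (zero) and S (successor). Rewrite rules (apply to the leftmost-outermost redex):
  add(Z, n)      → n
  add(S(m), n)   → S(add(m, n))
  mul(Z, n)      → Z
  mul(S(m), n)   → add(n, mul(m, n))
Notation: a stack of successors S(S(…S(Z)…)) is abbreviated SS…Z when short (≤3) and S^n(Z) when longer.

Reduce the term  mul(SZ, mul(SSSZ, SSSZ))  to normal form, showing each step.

Answer: normal form = S^9(Z)  (in 28 steps)

Reduction:
  start: mul(SZ, mul(SSSZ, SSSZ))
  step 1: add(mul(SSSZ, SSSZ), mul(Z, mul(SSSZ, SSSZ)))
  step 2: add(add(SSSZ, mul(SSZ, SSSZ)), mul(Z, mul(SSSZ, SSSZ)))
  step 3: add(S(add(SSZ, mul(SSZ, SSSZ))), mul(Z, mul(SSSZ, SSSZ)))
  step 4: S(add(add(SSZ, mul(SSZ, SSSZ)), mul(Z, mul(SSSZ, SSSZ))))
  step 5: S(add(S(add(SZ, mul(SSZ, SSSZ))), mul(Z, mul(SSSZ, SSSZ))))
  step 6: S(S(add(add(SZ, mul(SSZ, SSSZ)), mul(Z, mul(SSSZ, SSSZ)))))
  step 7: S(S(add(S(add(Z, mul(SSZ, SSSZ))), mul(Z, mul(SSSZ, SSSZ)))))
  step 8: S(S(S(add(add(Z, mul(SSZ, SSSZ)), mul(Z, mul(SSSZ, SSSZ))))))
  step 9: S(S(S(add(mul(SSZ, SSSZ), mul(Z, mul(SSSZ, SSSZ))))))
  step 10: S(S(S(add(add(SSSZ, mul(SZ, SSSZ)), mul(Z, mul(SSSZ, SSSZ))))))
  step 11: S(S(S(add(S(add(SSZ, mul(SZ, SSSZ))), mul(Z, mul(SSSZ, SSSZ))))))
  step 12: S(S(S(S(add(add(SSZ, mul(SZ, SSSZ)), mul(Z, mul(SSSZ, SSSZ)))))))
  step 13: S(S(S(S(add(S(add(SZ, mul(SZ, SSSZ))), mul(Z, mul(SSSZ, SSSZ)))))))
  step 14: S(S(S(S(S(add(add(SZ, mul(SZ, SSSZ)), mul(Z, mul(SSSZ, SSSZ))))))))
  step 15: S(S(S(S(S(add(S(add(Z, mul(SZ, SSSZ))), mul(Z, mul(SSSZ, SSSZ))))))))
  step 16: S(S(S(S(S(S(add(add(Z, mul(SZ, SSSZ)), mul(Z, mul(SSSZ, SSSZ)))))))))
  step 17: S(S(S(S(S(S(add(mul(SZ, SSSZ), mul(Z, mul(SSSZ, SSSZ)))))))))
  step 18: S(S(S(S(S(S(add(add(SSSZ, mul(Z, SSSZ)), mul(Z, mul(SSSZ, SSSZ)))))))))
  step 19: S(S(S(S(S(S(add(S(add(SSZ, mul(Z, SSSZ))), mul(Z, mul(SSSZ, SSSZ)))))))))
  step 20: S(S(S(S(S(S(S(add(add(SSZ, mul(Z, SSSZ)), mul(Z, mul(SSSZ, SSSZ))))))))))
  step 21: S(S(S(S(S(S(S(add(S(add(SZ, mul(Z, SSSZ))), mul(Z, mul(SSSZ, SSSZ))))))))))
  step 22: S(S(S(S(S(S(S(S(add(add(SZ, mul(Z, SSSZ)), mul(Z, mul(SSSZ, SSSZ)))))))))))
  step 23: S(S(S(S(S(S(S(S(add(S(add(Z, mul(Z, SSSZ))), mul(Z, mul(SSSZ, SSSZ)))))))))))
  step 24: S(S(S(S(S(S(S(S(S(add(add(Z, mul(Z, SSSZ)), mul(Z, mul(SSSZ, SSSZ))))))))))))
  step 25: S(S(S(S(S(S(S(S(S(add(mul(Z, SSSZ), mul(Z, mul(SSSZ, SSSZ))))))))))))
  step 26: S(S(S(S(S(S(S(S(S(add(Z, mul(Z, mul(SSSZ, SSSZ))))))))))))
  step 27: S(S(S(S(S(S(S(S(S(mul(Z, mul(SSSZ, SSSZ)))))))))))
  step 28: S^9(Z)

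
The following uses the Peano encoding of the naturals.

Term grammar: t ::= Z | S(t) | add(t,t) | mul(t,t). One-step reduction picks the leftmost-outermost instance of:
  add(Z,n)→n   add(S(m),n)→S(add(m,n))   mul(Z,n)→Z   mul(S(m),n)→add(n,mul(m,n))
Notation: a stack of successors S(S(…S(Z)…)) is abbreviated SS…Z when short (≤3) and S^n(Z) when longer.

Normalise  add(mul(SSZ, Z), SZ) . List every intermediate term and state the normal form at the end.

  start: add(mul(SSZ, Z), SZ)
  step 1: add(add(Z, mul(SZ, Z)), SZ)
  step 2: add(mul(SZ, Z), SZ)
  step 3: add(add(Z, mul(Z, Z)), SZ)
  step 4: add(mul(Z, Z), SZ)
  step 5: add(Z, SZ)
  step 6: SZ

Answer: normal form = SZ  (in 6 steps)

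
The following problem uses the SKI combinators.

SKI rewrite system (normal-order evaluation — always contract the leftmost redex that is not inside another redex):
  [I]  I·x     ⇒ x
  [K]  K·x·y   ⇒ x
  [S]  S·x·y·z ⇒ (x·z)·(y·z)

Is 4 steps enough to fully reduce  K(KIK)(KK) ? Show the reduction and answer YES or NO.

Answer: YES — reaches normal form I in 2 ≤ 4 steps

Reduction:
  start: K(KIK)(KK)
  →1  KIK
  →2  I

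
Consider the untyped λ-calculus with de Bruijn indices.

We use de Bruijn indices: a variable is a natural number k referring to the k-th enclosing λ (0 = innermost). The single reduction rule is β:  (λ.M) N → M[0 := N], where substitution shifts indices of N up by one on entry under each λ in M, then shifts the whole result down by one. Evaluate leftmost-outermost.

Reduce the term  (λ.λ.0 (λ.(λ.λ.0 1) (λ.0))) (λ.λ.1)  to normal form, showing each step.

Answer: normal form = λ.0 (λ.λ.0 (λ.0))  (in 2 steps)

Reduction:
  start: (λ.λ.0 (λ.(λ.λ.0 1) (λ.0))) (λ.λ.1)
  [1] λ.0 (λ.(λ.λ.0 1) (λ.0))
  [2] λ.0 (λ.λ.0 (λ.0))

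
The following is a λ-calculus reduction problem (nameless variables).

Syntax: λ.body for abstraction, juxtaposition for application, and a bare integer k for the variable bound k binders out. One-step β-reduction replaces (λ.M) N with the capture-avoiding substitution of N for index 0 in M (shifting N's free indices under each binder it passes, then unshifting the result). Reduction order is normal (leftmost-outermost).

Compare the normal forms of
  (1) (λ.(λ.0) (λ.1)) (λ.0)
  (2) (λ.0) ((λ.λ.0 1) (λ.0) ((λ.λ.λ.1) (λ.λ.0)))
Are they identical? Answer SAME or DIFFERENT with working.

Answer: SAME — A ⇓ λ.λ.0, B ⇓ λ.λ.0

Derivation:
Term A:
  start: (λ.(λ.0) (λ.1)) (λ.0)
  [1] (λ.0) (λ.λ.0)
  [2] λ.λ.0

Term B:
  start: (λ.0) ((λ.λ.0 1) (λ.0) ((λ.λ.λ.1) (λ.λ.0)))
  [1] (λ.λ.0 1) (λ.0) ((λ.λ.λ.1) (λ.λ.0))
  [2] (λ.0 (λ.0)) ((λ.λ.λ.1) (λ.λ.0))
  [3] (λ.λ.λ.1) (λ.λ.0) (λ.0)
  [4] (λ.λ.1) (λ.0)
  [5] λ.λ.0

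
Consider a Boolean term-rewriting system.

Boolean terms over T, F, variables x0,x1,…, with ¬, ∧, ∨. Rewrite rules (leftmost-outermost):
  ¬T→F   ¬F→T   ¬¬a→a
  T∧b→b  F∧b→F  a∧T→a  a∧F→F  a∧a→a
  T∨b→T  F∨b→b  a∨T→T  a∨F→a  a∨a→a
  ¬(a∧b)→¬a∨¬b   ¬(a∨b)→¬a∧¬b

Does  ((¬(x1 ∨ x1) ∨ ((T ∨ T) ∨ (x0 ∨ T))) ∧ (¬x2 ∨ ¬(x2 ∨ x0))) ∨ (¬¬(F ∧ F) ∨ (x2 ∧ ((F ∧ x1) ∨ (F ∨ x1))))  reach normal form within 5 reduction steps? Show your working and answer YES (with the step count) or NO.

Answer: NO — after 5 steps the term is (T ∧ (¬x2 ∨ ¬(x2 ∨ x0))) ∨ (¬¬(F ∧ F) ∨ (x2 ∧ ((F ∧ x1) ∨ (F ∨ x1)))), not yet normal

Derivation:
  start: ((¬(x1 ∨ x1) ∨ ((T ∨ T) ∨ (x0 ∨ T))) ∧ (¬x2 ∨ ¬(x2 ∨ x0))) ∨ (¬¬(F ∧ F) ∨ (x2 ∧ ((F ∧ x1) ∨ (F ∨ x1))))
  [1] (((¬x1 ∧ ¬x1) ∨ ((T ∨ T) ∨ (x0 ∨ T))) ∧ (¬x2 ∨ ¬(x2 ∨ x0))) ∨ (¬¬(F ∧ F) ∨ (x2 ∧ ((F ∧ x1) ∨ (F ∨ x1))))
  [2] ((¬x1 ∨ ((T ∨ T) ∨ (x0 ∨ T))) ∧ (¬x2 ∨ ¬(x2 ∨ x0))) ∨ (¬¬(F ∧ F) ∨ (x2 ∧ ((F ∧ x1) ∨ (F ∨ x1))))
  [3] ((¬x1 ∨ (T ∨ (x0 ∨ T))) ∧ (¬x2 ∨ ¬(x2 ∨ x0))) ∨ (¬¬(F ∧ F) ∨ (x2 ∧ ((F ∧ x1) ∨ (F ∨ x1))))
  [4] ((¬x1 ∨ T) ∧ (¬x2 ∨ ¬(x2 ∨ x0))) ∨ (¬¬(F ∧ F) ∨ (x2 ∧ ((F ∧ x1) ∨ (F ∨ x1))))
  [5] (T ∧ (¬x2 ∨ ¬(x2 ∨ x0))) ∨ (¬¬(F ∧ F) ∨ (x2 ∧ ((F ∧ x1) ∨ (F ∨ x1))))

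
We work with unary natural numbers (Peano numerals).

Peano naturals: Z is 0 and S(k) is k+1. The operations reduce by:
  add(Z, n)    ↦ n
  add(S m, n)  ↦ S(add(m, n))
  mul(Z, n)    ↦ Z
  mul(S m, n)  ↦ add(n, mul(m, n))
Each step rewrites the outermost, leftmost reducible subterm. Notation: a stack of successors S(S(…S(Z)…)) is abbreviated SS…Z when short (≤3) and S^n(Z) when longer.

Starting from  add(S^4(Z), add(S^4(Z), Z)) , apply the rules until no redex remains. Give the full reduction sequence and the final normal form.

Answer: normal form = S^8(Z)  (in 10 steps)

Working:
  start: add(S^4(Z), add(S^4(Z), Z))
  [1] S(add(SSSZ, add(S^4(Z), Z)))
  [2] S(S(add(SSZ, add(S^4(Z), Z))))
  [3] S(S(S(add(SZ, add(S^4(Z), Z)))))
  [4] S(S(S(S(add(Z, add(S^4(Z), Z))))))
  [5] S(S(S(S(add(S^4(Z), Z)))))
  [6] S(S(S(S(S(add(SSSZ, Z))))))
  [7] S(S(S(S(S(S(add(SSZ, Z)))))))
  [8] S(S(S(S(S(S(S(add(SZ, Z))))))))
  [9] S(S(S(S(S(S(S(S(add(Z, Z)))))))))
  [10] S^8(Z)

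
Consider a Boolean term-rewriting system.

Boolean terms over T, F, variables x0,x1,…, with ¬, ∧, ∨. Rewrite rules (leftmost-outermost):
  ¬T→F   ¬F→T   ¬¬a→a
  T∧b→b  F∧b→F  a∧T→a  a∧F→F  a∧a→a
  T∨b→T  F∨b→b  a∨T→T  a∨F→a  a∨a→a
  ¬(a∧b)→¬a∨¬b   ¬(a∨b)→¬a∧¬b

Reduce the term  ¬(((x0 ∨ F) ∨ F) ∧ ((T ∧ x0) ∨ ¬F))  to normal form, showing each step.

  start: ¬(((x0 ∨ F) ∨ F) ∧ ((T ∧ x0) ∨ ¬F))
  →1  ¬((x0 ∨ F) ∨ F) ∨ ¬((T ∧ x0) ∨ ¬F)
  →2  (¬(x0 ∨ F) ∧ ¬F) ∨ ¬((T ∧ x0) ∨ ¬F)
  →3  ((¬x0 ∧ ¬F) ∧ ¬F) ∨ ¬((T ∧ x0) ∨ ¬F)
  →4  ((¬x0 ∧ T) ∧ ¬F) ∨ ¬((T ∧ x0) ∨ ¬F)
  →5  (¬x0 ∧ ¬F) ∨ ¬((T ∧ x0) ∨ ¬F)
  →6  (¬x0 ∧ T) ∨ ¬((T ∧ x0) ∨ ¬F)
  →7  ¬x0 ∨ ¬((T ∧ x0) ∨ ¬F)
  →8  ¬x0 ∨ (¬(T ∧ x0) ∧ ¬¬F)
  →9  ¬x0 ∨ ((¬T ∨ ¬x0) ∧ ¬¬F)
  →10  ¬x0 ∨ ((F ∨ ¬x0) ∧ ¬¬F)
  →11  ¬x0 ∨ (¬x0 ∧ ¬¬F)
  →12  ¬x0 ∨ (¬x0 ∧ F)
  →13  ¬x0 ∨ F
  →14  ¬x0

Answer: normal form = ¬x0  (in 14 steps)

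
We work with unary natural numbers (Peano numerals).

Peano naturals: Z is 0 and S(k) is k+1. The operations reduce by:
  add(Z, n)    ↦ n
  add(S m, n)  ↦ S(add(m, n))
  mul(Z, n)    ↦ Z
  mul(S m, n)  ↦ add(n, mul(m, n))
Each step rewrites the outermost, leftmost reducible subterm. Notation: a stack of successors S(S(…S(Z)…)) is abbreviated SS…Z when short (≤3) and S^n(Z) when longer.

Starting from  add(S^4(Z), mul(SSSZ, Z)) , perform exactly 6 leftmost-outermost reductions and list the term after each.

Answer: after 6 steps: S(S(S(S(add(Z, mul(SSZ, Z))))))

Working:
  start: add(S^4(Z), mul(SSSZ, Z))
  →1  S(add(SSSZ, mul(SSSZ, Z)))
  →2  S(S(add(SSZ, mul(SSSZ, Z))))
  →3  S(S(S(add(SZ, mul(SSSZ, Z)))))
  →4  S(S(S(S(add(Z, mul(SSSZ, Z))))))
  →5  S(S(S(S(mul(SSSZ, Z)))))
  →6  S(S(S(S(add(Z, mul(SSZ, Z))))))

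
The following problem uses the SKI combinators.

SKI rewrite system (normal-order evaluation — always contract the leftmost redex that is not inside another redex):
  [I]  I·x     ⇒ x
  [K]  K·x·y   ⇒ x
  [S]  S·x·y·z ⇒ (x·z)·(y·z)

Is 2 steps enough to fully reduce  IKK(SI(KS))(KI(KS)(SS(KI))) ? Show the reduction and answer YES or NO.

Answer: NO — after 2 steps the term is K(KI(KS)(SS(KI))), not yet normal

Working:
  start: IKK(SI(KS))(KI(KS)(SS(KI)))
  step 1: KK(SI(KS))(KI(KS)(SS(KI)))
  step 2: K(KI(KS)(SS(KI)))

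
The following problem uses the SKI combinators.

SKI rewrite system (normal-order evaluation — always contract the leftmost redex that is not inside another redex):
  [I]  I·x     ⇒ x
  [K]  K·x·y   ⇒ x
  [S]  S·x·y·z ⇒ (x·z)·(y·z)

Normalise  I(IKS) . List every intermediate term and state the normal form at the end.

  start: I(IKS)
  →1  IKS
  →2  KS

Answer: normal form = KS  (in 2 steps)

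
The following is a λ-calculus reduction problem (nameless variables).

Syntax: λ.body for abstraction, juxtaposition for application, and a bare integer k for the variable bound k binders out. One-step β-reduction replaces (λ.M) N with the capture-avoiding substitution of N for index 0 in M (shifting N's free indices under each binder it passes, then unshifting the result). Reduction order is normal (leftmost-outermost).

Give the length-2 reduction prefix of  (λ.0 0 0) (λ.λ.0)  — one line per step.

Answer: after 2 steps: (λ.0) (λ.λ.0)

Working:
  start: (λ.0 0 0) (λ.λ.0)
  →1  (λ.λ.0) (λ.λ.0) (λ.λ.0)
  →2  (λ.0) (λ.λ.0)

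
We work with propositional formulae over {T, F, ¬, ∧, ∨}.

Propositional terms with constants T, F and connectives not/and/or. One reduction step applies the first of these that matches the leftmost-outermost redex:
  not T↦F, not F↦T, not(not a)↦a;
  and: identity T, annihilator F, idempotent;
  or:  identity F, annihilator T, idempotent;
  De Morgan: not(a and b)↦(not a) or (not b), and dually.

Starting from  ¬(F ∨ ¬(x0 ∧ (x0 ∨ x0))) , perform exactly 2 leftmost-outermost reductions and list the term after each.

Answer: after 2 steps: T ∧ ¬¬(x0 ∧ (x0 ∨ x0))

Reduction:
  start: ¬(F ∨ ¬(x0 ∧ (x0 ∨ x0)))
  →1  ¬F ∧ ¬¬(x0 ∧ (x0 ∨ x0))
  →2  T ∧ ¬¬(x0 ∧ (x0 ∨ x0))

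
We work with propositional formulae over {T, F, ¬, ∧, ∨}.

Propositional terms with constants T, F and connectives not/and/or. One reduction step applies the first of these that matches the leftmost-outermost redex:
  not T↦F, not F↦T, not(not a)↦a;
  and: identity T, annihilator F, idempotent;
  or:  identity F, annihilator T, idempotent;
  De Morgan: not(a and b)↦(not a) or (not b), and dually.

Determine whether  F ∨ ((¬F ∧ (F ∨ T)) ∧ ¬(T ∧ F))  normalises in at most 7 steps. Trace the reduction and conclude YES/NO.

  start: F ∨ ((¬F ∧ (F ∨ T)) ∧ ¬(T ∧ F))
  →1  (¬F ∧ (F ∨ T)) ∧ ¬(T ∧ F)
  →2  (T ∧ (F ∨ T)) ∧ ¬(T ∧ F)
  →3  (F ∨ T) ∧ ¬(T ∧ F)
  →4  T ∧ ¬(T ∧ F)
  →5  ¬(T ∧ F)
  →6  ¬T ∨ ¬F
  →7  F ∨ ¬F

Answer: NO — after 7 steps the term is F ∨ ¬F, not yet normal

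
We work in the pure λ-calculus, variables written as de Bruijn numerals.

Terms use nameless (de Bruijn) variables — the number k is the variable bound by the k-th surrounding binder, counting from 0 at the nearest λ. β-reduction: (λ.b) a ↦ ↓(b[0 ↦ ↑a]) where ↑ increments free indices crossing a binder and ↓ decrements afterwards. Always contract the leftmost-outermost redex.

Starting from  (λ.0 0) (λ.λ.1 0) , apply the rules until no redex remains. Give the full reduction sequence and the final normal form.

Answer: normal form = λ.λ.1 0  (in 3 steps)

Working:
  start: (λ.0 0) (λ.λ.1 0)
  step 1: (λ.λ.1 0) (λ.λ.1 0)
  step 2: λ.(λ.λ.1 0) 0
  step 3: λ.λ.1 0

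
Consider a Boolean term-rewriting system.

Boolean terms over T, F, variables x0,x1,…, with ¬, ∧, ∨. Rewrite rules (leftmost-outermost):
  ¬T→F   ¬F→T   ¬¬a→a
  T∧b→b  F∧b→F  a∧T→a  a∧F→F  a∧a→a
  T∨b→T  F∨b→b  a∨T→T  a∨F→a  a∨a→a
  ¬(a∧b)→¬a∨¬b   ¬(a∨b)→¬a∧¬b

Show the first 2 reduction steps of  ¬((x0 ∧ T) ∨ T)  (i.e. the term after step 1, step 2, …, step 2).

Answer: after 2 steps: (¬x0 ∨ ¬T) ∧ ¬T

Working:
  start: ¬((x0 ∧ T) ∨ T)
  [1] ¬(x0 ∧ T) ∧ ¬T
  [2] (¬x0 ∨ ¬T) ∧ ¬T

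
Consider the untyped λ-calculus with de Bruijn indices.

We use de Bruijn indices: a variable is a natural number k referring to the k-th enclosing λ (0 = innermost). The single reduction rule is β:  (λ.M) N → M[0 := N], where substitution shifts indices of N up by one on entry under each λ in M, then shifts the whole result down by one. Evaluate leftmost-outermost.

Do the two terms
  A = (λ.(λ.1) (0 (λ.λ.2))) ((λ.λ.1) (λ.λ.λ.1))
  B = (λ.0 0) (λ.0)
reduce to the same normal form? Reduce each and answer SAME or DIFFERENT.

Term A:
  start: (λ.(λ.1) (0 (λ.λ.2))) ((λ.λ.1) (λ.λ.λ.1))
  →1  (λ.(λ.λ.1) (λ.λ.λ.1)) ((λ.λ.1) (λ.λ.λ.1) (λ.λ.(λ.λ.1) (λ.λ.λ.1)))
  →2  (λ.λ.1) (λ.λ.λ.1)
  →3  λ.λ.λ.λ.1

Term B:
  start: (λ.0 0) (λ.0)
  →1  (λ.0) (λ.0)
  →2  λ.0

Answer: DIFFERENT — A ⇓ λ.λ.λ.λ.1, B ⇓ λ.0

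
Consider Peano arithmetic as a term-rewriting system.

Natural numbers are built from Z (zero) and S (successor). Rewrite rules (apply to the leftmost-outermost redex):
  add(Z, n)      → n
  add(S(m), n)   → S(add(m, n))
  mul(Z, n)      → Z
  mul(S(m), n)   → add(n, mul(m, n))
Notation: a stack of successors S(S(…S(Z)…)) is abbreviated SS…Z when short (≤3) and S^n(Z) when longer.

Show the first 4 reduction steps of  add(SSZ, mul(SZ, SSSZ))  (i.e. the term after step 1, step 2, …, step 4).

  start: add(SSZ, mul(SZ, SSSZ))
  [1] S(add(SZ, mul(SZ, SSSZ)))
  [2] S(S(add(Z, mul(SZ, SSSZ))))
  [3] S(S(mul(SZ, SSSZ)))
  [4] S(S(add(SSSZ, mul(Z, SSSZ))))

Answer: after 4 steps: S(S(add(SSSZ, mul(Z, SSSZ))))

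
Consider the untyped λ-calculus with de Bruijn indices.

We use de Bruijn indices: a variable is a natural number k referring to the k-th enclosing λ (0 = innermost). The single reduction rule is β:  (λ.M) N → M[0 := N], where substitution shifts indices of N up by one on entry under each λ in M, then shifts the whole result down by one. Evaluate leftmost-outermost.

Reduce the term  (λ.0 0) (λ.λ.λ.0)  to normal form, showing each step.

  start: (λ.0 0) (λ.λ.λ.0)
  →1  (λ.λ.λ.0) (λ.λ.λ.0)
  →2  λ.λ.0

Answer: normal form = λ.λ.0  (in 2 steps)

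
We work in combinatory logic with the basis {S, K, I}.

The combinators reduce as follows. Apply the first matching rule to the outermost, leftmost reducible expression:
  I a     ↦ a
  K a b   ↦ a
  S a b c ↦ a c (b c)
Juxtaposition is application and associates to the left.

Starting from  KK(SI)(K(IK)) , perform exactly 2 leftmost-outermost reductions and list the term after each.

Answer: after 2 steps: K(KK)

Working:
  start: KK(SI)(K(IK))
  →1  K(K(IK))
  →2  K(KK)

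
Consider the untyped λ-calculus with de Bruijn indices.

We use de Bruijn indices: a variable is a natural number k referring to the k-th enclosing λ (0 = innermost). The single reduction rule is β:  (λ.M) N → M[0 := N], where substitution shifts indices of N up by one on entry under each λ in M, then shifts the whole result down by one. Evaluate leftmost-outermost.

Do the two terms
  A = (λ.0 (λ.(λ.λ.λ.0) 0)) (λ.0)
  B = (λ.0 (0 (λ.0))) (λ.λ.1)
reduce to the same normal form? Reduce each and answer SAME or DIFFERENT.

Answer: SAME — A ⇓ λ.λ.λ.0, B ⇓ λ.λ.λ.0

Derivation:
Term A:
  start: (λ.0 (λ.(λ.λ.λ.0) 0)) (λ.0)
  step 1: (λ.0) (λ.(λ.λ.λ.0) 0)
  step 2: λ.(λ.λ.λ.0) 0
  step 3: λ.λ.λ.0

Term B:
  start: (λ.0 (0 (λ.0))) (λ.λ.1)
  step 1: (λ.λ.1) ((λ.λ.1) (λ.0))
  step 2: λ.(λ.λ.1) (λ.0)
  step 3: λ.λ.λ.0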